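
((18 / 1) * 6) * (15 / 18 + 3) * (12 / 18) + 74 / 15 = 4214 / 15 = 280.93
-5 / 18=-0.28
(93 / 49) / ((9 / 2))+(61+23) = 12410 / 147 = 84.42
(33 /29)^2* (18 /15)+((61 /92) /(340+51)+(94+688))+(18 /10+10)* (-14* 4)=3713656693 /30252452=122.76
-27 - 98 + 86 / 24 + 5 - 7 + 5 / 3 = -487 / 4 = -121.75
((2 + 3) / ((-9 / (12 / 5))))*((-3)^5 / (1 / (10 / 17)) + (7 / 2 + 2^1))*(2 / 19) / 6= 9346 / 2907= 3.21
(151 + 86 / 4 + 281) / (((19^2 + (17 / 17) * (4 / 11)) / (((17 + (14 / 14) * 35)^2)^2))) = 36473996416 / 3975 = 9175848.15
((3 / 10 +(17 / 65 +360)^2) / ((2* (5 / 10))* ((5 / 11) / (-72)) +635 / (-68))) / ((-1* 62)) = 224.02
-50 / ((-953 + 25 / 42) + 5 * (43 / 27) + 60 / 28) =18900 / 356189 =0.05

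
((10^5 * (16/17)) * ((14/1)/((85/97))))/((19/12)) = 5214720000/5491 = 949684.94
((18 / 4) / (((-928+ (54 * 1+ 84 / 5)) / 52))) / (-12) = 195 / 8572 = 0.02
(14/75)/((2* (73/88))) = 616/5475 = 0.11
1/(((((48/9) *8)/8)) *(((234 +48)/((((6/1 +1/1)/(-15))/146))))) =-7/3293760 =-0.00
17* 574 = 9758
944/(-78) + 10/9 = -1286/117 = -10.99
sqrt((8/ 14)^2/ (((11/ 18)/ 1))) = 12* sqrt(22)/ 77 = 0.73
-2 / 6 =-1 / 3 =-0.33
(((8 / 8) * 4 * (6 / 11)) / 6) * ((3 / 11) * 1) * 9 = 108 / 121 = 0.89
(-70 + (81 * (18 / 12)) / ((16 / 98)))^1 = 10787 / 16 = 674.19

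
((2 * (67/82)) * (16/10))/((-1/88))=-47168/205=-230.09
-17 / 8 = -2.12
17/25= 0.68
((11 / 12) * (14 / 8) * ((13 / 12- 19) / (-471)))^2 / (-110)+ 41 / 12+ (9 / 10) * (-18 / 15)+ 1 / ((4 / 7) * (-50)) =8470183639433 / 3680075980800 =2.30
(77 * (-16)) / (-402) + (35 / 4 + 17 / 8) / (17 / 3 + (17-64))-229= -45102157 / 199392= -226.20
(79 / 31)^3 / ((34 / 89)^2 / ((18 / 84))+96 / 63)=82012600299 / 10926147160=7.51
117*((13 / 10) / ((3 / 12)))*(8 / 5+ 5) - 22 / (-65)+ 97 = 1336653 / 325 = 4112.78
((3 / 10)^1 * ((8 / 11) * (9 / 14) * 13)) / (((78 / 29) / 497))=18531 / 55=336.93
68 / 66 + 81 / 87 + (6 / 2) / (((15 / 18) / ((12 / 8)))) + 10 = 17.36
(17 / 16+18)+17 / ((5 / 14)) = 5333 / 80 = 66.66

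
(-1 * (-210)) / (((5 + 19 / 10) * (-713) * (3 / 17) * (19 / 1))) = -11900 / 934743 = -0.01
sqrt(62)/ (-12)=-sqrt(62)/ 12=-0.66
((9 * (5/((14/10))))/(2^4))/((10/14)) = 45/16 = 2.81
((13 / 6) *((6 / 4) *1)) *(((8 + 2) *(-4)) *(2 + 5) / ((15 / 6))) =-364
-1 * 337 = -337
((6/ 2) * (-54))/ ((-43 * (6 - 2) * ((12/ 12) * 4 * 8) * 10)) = 81/ 27520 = 0.00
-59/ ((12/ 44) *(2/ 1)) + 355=1481/ 6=246.83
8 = 8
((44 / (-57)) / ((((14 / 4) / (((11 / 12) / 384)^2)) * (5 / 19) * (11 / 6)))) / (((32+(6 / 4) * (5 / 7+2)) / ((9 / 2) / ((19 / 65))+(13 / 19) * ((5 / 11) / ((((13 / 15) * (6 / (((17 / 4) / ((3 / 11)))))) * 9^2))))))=-13770889 / 12377023119360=-0.00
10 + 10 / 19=200 / 19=10.53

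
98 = 98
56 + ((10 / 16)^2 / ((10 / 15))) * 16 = 523 / 8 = 65.38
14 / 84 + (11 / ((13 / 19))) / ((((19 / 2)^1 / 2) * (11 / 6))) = 157 / 78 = 2.01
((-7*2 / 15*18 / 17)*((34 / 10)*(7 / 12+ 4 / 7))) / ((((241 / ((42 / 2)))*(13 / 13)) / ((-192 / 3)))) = 130368 / 6025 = 21.64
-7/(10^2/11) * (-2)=77/50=1.54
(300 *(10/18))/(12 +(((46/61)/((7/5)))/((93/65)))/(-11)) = 36401750/2613451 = 13.93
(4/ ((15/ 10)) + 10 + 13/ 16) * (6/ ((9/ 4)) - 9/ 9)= 3235/ 144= 22.47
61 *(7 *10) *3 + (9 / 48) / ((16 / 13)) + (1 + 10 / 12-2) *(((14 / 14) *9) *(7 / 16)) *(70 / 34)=55743903 / 4352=12808.80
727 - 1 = 726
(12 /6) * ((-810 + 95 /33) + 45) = -50300 /33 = -1524.24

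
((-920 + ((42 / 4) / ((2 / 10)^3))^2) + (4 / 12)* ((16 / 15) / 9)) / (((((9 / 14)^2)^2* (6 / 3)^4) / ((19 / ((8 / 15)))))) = 127241098221391 / 5668704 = 22446241.37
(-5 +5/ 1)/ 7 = 0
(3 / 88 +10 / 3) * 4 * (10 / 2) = 4445 / 66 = 67.35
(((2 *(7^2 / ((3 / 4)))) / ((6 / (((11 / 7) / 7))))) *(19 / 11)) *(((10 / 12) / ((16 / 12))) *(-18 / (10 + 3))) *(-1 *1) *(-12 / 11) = -1140 / 143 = -7.97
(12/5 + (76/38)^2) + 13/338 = 837/130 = 6.44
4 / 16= 1 / 4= 0.25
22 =22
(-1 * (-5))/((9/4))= 20/9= 2.22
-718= -718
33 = 33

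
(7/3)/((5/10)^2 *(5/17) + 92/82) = 19516/9999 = 1.95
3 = 3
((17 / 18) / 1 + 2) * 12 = 106 / 3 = 35.33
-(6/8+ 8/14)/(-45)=37/1260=0.03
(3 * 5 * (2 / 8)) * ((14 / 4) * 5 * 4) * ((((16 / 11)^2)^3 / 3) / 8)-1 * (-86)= 335855046 / 1771561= 189.58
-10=-10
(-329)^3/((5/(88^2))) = -275773822016/5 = -55154764403.20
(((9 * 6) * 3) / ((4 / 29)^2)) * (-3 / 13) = -204363 / 104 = -1965.03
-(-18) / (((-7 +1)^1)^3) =-0.08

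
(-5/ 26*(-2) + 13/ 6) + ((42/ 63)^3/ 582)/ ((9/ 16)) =4692293/ 1838538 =2.55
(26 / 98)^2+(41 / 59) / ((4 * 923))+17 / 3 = 9001819595 / 1569015084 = 5.74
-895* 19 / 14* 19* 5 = -1615475 / 14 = -115391.07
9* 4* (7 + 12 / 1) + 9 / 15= 3423 / 5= 684.60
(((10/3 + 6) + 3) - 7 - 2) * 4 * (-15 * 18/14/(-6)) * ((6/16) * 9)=2025/14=144.64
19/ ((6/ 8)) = 76/ 3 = 25.33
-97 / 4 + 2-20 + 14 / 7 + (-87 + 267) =559 / 4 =139.75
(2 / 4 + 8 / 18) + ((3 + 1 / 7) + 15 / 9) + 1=851 / 126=6.75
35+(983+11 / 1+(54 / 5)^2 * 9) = 51969 / 25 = 2078.76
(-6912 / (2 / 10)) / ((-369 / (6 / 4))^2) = -960 / 1681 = -0.57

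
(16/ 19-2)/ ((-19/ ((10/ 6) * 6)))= 220/ 361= 0.61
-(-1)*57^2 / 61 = 3249 / 61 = 53.26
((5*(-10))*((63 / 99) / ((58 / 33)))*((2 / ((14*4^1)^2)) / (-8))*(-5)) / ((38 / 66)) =-12375 / 987392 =-0.01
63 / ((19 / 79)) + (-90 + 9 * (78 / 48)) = 186.57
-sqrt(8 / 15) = -2 *sqrt(30) / 15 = -0.73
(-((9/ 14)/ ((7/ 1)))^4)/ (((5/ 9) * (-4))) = 59049/ 1844736320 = 0.00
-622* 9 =-5598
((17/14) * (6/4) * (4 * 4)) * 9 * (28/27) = 272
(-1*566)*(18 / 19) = -10188 / 19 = -536.21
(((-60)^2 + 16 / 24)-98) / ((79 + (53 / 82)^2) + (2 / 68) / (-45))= 18017226960 / 408510463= 44.10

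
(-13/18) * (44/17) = -286/153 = -1.87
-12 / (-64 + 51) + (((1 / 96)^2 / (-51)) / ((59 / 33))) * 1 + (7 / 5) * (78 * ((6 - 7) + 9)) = 525445926197 / 600837120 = 874.52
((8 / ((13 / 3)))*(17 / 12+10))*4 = 1096 / 13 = 84.31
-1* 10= -10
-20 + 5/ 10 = -39/ 2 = -19.50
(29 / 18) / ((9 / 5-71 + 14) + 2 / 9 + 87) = 145 / 2882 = 0.05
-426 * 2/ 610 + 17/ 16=-1631/ 4880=-0.33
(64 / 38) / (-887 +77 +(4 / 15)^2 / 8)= -900 / 432839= -0.00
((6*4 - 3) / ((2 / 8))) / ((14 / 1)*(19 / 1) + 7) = 4 / 13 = 0.31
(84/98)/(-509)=-6/3563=-0.00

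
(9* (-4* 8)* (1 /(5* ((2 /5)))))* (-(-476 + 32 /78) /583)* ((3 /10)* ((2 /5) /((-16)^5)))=41733 /3104358400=0.00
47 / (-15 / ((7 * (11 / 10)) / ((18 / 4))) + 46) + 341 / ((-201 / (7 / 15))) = 86548 / 183915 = 0.47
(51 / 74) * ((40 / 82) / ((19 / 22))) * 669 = 7506180 / 28823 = 260.42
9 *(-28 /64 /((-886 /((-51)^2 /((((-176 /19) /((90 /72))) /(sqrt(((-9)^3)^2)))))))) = -11348332065 /9979904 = -1137.12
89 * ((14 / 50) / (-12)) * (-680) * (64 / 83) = 1355648 / 1245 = 1088.87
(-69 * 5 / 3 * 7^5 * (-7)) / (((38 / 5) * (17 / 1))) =67648175 / 646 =104718.54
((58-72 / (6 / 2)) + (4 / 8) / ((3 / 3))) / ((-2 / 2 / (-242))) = 8349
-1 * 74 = -74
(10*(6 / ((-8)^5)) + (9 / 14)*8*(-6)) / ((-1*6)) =589859 / 114688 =5.14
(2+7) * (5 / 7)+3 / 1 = 66 / 7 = 9.43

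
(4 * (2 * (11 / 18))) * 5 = 220 / 9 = 24.44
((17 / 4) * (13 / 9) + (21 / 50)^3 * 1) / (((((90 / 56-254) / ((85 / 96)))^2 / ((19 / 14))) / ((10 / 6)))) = 0.00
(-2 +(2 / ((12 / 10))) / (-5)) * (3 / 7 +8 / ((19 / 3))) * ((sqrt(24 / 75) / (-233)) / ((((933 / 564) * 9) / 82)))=154160 * sqrt(2) / 4130391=0.05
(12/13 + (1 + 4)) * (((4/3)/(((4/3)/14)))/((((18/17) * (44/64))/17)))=226576/117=1936.55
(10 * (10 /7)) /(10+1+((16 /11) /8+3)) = 275 /273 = 1.01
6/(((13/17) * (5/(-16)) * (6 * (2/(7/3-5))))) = 1088/195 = 5.58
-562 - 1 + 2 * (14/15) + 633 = 1078/15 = 71.87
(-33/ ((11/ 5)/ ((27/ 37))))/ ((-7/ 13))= 5265/ 259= 20.33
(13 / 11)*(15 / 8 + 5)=65 / 8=8.12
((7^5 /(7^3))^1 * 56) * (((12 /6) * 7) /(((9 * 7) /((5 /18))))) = 13720 /81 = 169.38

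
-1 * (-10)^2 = -100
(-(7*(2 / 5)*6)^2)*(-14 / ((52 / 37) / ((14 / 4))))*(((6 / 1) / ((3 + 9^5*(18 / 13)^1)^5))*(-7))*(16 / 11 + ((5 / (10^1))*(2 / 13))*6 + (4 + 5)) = -17061408096824 / 13818912498248649075662618559825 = -0.00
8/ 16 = 0.50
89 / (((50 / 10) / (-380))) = -6764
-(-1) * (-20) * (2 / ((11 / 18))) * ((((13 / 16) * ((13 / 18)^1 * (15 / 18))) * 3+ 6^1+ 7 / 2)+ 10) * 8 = -120770 / 11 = -10979.09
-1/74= -0.01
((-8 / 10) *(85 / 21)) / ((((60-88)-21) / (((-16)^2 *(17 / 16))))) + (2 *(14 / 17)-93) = -1283605 / 17493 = -73.38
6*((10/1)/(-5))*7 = -84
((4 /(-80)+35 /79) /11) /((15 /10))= 207 /8690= 0.02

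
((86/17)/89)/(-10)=-43/7565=-0.01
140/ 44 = 35/ 11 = 3.18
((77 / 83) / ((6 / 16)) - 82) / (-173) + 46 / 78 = 587683 / 560001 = 1.05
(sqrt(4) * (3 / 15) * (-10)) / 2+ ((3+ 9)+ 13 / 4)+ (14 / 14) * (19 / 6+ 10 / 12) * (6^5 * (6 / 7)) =746867 / 28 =26673.82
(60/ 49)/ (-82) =-30/ 2009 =-0.01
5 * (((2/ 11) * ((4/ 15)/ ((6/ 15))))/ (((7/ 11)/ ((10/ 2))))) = 100/ 21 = 4.76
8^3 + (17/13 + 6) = 6751/13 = 519.31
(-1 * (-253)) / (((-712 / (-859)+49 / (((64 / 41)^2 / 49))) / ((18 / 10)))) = 8011542528 / 17349549655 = 0.46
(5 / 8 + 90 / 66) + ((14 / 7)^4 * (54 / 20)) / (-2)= -8629 / 440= -19.61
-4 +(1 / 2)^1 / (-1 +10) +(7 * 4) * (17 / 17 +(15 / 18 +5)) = 3373 / 18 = 187.39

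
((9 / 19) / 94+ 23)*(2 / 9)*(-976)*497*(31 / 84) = -22065526828 / 24111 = -915164.32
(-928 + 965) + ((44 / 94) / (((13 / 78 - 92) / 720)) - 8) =25.33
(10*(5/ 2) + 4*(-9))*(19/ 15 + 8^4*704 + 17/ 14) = -6661084771/ 210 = -31719451.29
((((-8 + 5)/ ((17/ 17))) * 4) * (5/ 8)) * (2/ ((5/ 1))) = -3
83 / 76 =1.09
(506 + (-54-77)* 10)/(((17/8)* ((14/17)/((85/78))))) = -45560/91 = -500.66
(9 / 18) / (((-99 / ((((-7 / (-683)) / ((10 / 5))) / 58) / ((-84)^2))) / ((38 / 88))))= -19 / 695756210688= -0.00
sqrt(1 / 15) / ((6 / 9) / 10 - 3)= -sqrt(15) / 44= -0.09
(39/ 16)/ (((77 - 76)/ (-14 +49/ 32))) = -15561/ 512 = -30.39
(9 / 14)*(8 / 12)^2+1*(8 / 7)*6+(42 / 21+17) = 183 / 7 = 26.14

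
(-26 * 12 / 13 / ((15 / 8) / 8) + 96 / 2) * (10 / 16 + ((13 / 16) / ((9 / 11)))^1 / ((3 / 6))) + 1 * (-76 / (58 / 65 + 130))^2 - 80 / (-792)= -35235485047 / 248827095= -141.61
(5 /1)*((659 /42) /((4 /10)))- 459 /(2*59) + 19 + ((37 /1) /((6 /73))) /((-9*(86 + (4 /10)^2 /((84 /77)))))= 2890928609 /13723164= 210.66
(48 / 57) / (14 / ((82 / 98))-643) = -656 / 487863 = -0.00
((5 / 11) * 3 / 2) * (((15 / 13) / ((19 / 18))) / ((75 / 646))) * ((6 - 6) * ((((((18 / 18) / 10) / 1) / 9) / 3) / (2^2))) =0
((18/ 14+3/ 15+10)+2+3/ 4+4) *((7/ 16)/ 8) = 1.00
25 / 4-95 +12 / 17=-5987 / 68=-88.04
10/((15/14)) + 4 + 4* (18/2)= 148/3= 49.33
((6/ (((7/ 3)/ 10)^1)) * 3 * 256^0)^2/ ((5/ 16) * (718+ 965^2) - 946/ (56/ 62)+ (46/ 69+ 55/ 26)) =181958400/ 8872776437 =0.02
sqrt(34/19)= sqrt(646)/19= 1.34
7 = 7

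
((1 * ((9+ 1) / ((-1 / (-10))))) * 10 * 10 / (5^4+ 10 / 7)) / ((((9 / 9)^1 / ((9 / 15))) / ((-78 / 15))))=-49.81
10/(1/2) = 20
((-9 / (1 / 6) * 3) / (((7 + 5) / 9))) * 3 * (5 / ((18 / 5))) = -2025 / 4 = -506.25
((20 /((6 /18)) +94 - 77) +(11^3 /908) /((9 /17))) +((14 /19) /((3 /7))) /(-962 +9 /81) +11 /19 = 107997490169 /1344155076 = 80.35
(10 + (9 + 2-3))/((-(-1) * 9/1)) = 2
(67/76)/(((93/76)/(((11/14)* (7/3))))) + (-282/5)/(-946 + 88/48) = 21819661/15805350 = 1.38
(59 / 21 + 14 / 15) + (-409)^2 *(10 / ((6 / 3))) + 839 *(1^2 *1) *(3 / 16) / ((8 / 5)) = 3747551643 / 4480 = 836507.06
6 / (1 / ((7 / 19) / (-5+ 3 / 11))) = -231 / 494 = -0.47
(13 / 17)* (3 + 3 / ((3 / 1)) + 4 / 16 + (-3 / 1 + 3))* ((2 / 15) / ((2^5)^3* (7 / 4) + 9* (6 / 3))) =13 / 1720860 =0.00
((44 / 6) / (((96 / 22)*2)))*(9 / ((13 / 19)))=11.05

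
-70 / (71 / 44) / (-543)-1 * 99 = -3813667 / 38553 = -98.92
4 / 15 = 0.27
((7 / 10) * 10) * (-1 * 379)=-2653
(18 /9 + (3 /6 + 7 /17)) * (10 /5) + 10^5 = 1700099 /17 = 100005.82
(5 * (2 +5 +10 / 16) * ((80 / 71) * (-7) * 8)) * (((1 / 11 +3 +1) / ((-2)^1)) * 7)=26901000 / 781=34444.30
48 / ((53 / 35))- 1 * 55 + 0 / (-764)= -1235 / 53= -23.30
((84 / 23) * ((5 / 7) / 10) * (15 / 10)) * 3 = 27 / 23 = 1.17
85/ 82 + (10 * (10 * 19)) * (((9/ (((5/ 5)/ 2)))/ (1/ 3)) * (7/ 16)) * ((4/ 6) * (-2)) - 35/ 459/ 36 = -40546716565/ 677484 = -59848.97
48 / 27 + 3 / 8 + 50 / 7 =4685 / 504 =9.30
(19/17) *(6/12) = 19/34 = 0.56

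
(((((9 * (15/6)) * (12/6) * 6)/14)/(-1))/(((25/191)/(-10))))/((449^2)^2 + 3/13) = 67041/1849254825656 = 0.00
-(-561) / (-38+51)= 561 / 13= 43.15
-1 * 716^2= -512656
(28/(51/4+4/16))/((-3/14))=-392/39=-10.05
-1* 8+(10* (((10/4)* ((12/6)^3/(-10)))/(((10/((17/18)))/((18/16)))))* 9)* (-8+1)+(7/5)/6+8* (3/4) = 15853/120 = 132.11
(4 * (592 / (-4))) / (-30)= 296 / 15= 19.73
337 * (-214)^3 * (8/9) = -2935747491.56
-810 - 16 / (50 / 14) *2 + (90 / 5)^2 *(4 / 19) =-356606 / 475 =-750.75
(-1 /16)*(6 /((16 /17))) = -51 /128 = -0.40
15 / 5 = 3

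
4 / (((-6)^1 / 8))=-16 / 3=-5.33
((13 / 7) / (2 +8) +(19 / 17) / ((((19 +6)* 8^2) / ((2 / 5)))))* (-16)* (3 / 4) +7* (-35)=-29420599 / 119000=-247.23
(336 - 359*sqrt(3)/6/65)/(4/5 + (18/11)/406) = 3751440/8977 - 801647*sqrt(3)/700206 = 415.91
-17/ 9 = -1.89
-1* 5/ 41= -5/ 41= -0.12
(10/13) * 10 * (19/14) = 950/91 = 10.44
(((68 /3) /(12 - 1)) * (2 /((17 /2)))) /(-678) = -8 /11187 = -0.00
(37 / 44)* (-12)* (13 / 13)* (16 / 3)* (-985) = 53010.91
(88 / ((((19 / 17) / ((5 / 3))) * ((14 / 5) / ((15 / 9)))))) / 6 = 46750 / 3591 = 13.02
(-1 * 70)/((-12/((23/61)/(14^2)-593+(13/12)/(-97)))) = -1289497120/372771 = -3459.22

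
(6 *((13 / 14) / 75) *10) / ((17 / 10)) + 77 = 9215 / 119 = 77.44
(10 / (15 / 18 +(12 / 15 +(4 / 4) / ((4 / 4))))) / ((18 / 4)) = 200 / 237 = 0.84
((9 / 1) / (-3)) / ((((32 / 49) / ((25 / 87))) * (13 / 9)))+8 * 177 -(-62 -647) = 25624975 / 12064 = 2124.09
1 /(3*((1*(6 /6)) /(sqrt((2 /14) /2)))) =sqrt(14) /42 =0.09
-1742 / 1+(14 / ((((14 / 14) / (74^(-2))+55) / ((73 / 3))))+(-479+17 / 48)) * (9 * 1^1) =-535335151 / 88496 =-6049.26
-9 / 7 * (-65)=585 / 7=83.57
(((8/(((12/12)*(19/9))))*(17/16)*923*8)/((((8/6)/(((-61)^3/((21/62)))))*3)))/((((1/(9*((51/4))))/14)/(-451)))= 68566550850396027/19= 3608765834231369.84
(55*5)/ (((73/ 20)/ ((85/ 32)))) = 116875/ 584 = 200.13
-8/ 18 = -4/ 9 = -0.44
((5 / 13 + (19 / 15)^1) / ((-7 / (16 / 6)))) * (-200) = 14720 / 117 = 125.81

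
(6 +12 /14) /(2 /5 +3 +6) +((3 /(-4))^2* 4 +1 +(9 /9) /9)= 48449 /11844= 4.09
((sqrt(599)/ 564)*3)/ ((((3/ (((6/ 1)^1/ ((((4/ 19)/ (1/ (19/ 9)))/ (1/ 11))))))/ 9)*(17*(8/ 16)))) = 81*sqrt(599)/ 35156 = 0.06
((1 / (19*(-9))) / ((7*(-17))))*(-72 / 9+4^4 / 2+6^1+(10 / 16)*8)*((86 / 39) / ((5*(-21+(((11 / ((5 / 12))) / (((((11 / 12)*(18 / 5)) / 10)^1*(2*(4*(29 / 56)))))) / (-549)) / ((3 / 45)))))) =-19929554 / 151112793195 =-0.00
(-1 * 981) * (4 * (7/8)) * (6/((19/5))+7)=-1119321/38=-29455.82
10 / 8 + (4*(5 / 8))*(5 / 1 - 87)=-815 / 4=-203.75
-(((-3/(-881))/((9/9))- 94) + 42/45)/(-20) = -1229831/264300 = -4.65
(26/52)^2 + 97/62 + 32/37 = 12293/4588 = 2.68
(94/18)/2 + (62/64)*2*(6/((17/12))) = 1655/153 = 10.82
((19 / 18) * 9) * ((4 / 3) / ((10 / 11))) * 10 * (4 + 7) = 4598 / 3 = 1532.67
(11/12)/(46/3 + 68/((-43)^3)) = 874577/14628472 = 0.06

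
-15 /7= -2.14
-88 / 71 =-1.24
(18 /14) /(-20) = -9 /140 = -0.06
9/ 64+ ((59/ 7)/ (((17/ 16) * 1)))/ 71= 136457/ 540736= 0.25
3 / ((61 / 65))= 195 / 61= 3.20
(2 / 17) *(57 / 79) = 114 / 1343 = 0.08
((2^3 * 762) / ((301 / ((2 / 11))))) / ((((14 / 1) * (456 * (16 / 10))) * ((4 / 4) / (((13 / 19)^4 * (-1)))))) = -18136235 / 229554186092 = -0.00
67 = 67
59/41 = 1.44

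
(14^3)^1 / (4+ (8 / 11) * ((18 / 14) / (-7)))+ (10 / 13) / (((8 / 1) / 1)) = 19229813 / 27092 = 709.80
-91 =-91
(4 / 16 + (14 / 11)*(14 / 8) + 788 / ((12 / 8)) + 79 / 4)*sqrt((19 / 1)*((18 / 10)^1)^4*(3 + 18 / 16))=975753*sqrt(1254) / 2200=15706.01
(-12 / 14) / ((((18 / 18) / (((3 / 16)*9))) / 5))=-405 / 56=-7.23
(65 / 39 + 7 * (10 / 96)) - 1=1.40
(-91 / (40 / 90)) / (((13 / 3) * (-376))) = 189 / 1504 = 0.13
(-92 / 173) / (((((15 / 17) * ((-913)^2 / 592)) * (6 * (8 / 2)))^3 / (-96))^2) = -373397693227145254141952 / 53546119977042086661552972508103863100431828125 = -0.00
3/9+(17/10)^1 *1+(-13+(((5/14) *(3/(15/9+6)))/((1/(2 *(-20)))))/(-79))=-4157551/381570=-10.90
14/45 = 0.31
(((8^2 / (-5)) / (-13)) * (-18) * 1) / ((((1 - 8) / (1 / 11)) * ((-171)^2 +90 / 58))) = 1856 / 235800565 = 0.00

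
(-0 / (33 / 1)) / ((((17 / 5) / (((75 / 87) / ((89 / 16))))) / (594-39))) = 0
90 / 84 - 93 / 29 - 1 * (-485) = 196043 / 406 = 482.86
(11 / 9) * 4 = 44 / 9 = 4.89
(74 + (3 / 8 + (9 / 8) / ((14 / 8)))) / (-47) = -4201 / 2632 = -1.60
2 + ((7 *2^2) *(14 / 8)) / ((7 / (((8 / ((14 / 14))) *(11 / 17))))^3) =750254 / 34391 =21.82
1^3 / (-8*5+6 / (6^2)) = -6 / 239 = -0.03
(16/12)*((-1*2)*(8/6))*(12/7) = -128/21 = -6.10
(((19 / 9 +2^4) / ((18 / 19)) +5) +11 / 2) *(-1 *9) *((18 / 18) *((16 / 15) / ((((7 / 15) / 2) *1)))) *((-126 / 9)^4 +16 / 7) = -20645064704 / 441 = -46814205.68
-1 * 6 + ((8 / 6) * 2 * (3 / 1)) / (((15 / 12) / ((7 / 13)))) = -166 / 65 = -2.55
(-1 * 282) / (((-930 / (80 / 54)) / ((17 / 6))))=3196 / 2511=1.27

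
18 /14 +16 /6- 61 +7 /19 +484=170501 /399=427.32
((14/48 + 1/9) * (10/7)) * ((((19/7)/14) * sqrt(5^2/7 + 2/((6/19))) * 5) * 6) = 13775 * sqrt(273)/21609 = 10.53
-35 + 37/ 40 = -1363/ 40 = -34.08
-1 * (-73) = 73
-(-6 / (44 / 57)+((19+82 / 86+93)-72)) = -31389 / 946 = -33.18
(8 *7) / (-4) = -14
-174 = -174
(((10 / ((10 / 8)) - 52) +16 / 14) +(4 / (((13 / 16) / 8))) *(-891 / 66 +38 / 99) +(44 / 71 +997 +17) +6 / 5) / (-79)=-1459616524 / 252657405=-5.78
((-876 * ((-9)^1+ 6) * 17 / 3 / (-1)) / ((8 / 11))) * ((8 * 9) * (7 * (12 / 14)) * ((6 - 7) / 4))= 2211462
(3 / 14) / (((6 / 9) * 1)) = 9 / 28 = 0.32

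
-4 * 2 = -8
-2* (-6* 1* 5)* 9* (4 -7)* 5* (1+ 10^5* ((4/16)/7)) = -202556700/7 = -28936671.43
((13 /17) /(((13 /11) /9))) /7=99 /119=0.83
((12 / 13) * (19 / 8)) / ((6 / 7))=133 / 52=2.56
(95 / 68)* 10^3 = 23750 / 17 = 1397.06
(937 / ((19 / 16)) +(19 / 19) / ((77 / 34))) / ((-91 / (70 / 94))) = -5775150 / 893893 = -6.46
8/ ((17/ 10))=80/ 17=4.71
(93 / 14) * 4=186 / 7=26.57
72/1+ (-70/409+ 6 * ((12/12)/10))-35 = 37.43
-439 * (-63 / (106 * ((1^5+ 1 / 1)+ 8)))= 27657 / 1060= 26.09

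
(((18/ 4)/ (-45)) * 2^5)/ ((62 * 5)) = -8/ 775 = -0.01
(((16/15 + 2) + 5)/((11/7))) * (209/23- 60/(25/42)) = -812119/1725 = -470.79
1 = 1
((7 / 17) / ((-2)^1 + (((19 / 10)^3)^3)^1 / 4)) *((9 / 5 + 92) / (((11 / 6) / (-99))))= -20260800000000 / 764241551749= -26.51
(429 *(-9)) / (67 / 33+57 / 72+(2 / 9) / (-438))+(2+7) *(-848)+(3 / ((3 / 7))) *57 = -4209346569 / 489377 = -8601.44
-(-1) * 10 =10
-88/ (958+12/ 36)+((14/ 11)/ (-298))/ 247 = -106896037/ 1163894875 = -0.09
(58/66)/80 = 29/2640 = 0.01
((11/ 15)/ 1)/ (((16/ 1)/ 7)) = 77/ 240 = 0.32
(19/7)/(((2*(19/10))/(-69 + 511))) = 2210/7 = 315.71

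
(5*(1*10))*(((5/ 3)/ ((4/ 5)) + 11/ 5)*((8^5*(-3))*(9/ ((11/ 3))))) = -568442880/ 11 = -51676625.45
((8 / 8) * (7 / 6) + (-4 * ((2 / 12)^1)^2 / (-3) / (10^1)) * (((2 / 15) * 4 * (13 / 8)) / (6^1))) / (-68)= -28363 / 1652400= -0.02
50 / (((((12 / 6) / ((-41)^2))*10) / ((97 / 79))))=815285 / 158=5160.03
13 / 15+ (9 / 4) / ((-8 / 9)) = -799 / 480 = -1.66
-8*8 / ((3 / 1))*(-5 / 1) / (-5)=-64 / 3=-21.33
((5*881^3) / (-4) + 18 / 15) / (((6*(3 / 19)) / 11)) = -3572843714209 / 360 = -9924565872.80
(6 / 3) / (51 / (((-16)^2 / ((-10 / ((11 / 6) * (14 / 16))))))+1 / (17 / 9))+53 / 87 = -475565 / 216369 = -2.20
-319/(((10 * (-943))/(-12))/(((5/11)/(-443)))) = 174/417749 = 0.00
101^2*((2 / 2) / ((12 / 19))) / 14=193819 / 168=1153.68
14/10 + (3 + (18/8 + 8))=293/20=14.65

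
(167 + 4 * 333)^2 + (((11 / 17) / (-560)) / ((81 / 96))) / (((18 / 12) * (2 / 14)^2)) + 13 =15470691082 / 6885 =2247013.96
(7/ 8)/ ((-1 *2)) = -7/ 16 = -0.44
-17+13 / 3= -38 / 3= -12.67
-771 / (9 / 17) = -4369 / 3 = -1456.33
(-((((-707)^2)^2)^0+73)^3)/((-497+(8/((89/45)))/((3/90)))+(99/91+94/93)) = 152608776684/140681375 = 1084.78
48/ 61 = 0.79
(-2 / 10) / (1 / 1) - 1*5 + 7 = 9 / 5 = 1.80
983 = 983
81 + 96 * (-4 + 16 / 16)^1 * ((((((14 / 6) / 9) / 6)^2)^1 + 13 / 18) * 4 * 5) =-2981431 / 729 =-4089.75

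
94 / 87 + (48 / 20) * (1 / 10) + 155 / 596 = 1.58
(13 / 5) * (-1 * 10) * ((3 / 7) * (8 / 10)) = -8.91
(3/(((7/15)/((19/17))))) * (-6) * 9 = -46170/119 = -387.98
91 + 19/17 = 1566/17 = 92.12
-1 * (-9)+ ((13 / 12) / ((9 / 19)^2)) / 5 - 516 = -506.03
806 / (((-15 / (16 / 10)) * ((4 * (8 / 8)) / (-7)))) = 11284 / 75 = 150.45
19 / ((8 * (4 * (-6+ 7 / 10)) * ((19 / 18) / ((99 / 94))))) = -4455 / 39856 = -0.11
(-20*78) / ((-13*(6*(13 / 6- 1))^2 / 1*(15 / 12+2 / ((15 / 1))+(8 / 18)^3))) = 1749600 / 1051001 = 1.66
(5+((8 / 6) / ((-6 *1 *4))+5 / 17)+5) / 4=3133 / 1224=2.56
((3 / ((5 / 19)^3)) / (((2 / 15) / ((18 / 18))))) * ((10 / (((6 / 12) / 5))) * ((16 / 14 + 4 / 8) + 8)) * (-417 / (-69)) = 7194920.59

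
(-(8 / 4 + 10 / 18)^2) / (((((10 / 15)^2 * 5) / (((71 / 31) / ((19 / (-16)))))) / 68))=10216048 / 26505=385.44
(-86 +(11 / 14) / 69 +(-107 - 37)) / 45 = -222169 / 43470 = -5.11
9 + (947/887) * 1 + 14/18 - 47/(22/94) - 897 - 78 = -102299753/87813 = -1164.97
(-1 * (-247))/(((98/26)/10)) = 32110/49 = 655.31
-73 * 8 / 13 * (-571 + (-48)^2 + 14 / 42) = -233600 / 3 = -77866.67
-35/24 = -1.46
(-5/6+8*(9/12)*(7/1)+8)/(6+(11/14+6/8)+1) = 4130/717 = 5.76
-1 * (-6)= 6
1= 1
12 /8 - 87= -85.50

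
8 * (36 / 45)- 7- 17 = -88 / 5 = -17.60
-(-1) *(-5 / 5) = -1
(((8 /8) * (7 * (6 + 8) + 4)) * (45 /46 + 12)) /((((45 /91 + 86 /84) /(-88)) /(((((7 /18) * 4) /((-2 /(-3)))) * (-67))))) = 228702762288 /19067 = 11994690.42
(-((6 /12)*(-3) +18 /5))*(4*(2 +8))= -84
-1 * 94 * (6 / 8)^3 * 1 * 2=-1269 / 16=-79.31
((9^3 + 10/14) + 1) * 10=51150/7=7307.14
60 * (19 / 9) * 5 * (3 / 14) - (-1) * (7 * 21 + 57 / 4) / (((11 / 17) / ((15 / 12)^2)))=2587675 / 4928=525.10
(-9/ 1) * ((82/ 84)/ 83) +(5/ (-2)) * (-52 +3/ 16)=2406277/ 18592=129.43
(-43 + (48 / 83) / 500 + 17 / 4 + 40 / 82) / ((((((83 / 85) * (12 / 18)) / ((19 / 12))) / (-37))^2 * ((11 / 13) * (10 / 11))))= -120876131418197441 / 300073817600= -402821.32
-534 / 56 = -9.54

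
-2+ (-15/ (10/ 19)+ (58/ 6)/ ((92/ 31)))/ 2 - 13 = -15247/ 552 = -27.62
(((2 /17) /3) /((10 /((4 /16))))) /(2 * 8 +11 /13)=13 /223380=0.00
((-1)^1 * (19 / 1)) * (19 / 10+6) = -1501 / 10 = -150.10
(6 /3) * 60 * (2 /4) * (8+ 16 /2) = 960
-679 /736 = -0.92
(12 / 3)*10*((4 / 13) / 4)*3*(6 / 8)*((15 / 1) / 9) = 150 / 13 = 11.54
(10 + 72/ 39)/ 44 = 7/ 26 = 0.27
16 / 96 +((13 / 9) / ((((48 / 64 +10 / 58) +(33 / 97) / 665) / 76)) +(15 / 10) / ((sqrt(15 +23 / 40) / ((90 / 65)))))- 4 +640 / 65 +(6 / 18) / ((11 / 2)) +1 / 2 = 54* sqrt(6230) / 8099 +1115592433700 / 8887845681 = 126.05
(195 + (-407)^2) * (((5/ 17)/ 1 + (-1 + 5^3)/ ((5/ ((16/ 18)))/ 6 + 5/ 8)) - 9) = 11717561.49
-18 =-18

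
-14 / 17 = -0.82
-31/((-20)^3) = 31/8000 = 0.00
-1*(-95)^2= -9025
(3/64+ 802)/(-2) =-51331/128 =-401.02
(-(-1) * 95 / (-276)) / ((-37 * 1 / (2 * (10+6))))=760 / 2553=0.30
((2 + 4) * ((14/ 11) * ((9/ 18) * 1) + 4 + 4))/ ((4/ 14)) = 1995/ 11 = 181.36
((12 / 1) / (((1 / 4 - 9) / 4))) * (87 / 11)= -16704 / 385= -43.39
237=237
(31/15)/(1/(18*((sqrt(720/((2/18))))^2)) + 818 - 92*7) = 241056/20295361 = 0.01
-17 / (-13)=17 / 13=1.31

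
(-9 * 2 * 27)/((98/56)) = -1944/7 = -277.71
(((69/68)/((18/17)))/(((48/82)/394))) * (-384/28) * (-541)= 100502111/21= 4785814.81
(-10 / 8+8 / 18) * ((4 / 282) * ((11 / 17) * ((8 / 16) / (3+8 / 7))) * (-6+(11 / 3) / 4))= 4697 / 1035504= 0.00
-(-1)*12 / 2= 6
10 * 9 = 90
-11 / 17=-0.65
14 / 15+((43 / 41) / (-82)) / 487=22921471 / 24559410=0.93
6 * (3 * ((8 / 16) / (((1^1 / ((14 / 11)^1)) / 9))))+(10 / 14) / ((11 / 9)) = 7983 / 77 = 103.68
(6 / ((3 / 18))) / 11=36 / 11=3.27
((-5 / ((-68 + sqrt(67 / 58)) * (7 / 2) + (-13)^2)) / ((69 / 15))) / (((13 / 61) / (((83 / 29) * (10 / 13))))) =17720500 * sqrt(3886) / 124138345487 + 30378000 / 186114461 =0.17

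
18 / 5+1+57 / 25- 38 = -31.12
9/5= 1.80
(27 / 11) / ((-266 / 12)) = -0.11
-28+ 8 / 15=-412 / 15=-27.47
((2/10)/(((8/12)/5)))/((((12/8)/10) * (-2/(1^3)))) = -5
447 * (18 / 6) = 1341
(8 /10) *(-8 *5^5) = -20000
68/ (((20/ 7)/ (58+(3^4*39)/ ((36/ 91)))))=3828587/ 20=191429.35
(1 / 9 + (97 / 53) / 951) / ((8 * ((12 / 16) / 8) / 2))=136736 / 453627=0.30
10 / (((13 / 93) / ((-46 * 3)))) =-128340 / 13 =-9872.31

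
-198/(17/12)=-2376/17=-139.76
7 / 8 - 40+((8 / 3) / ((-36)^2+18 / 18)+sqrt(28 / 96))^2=-1175863963 / 30279762+4 * sqrt(42) / 11673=-38.83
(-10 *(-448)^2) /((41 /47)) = -94330880 /41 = -2300753.17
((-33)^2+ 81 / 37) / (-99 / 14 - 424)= -565236 / 223295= -2.53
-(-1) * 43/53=43/53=0.81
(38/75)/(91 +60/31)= 1178/216075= 0.01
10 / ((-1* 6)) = -5 / 3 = -1.67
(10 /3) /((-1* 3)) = -10 /9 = -1.11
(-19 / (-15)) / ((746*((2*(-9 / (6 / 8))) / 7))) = -133 / 268560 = -0.00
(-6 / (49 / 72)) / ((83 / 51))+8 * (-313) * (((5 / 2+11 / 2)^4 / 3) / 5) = -41713044208 / 61005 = -683764.35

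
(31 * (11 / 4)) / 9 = 341 / 36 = 9.47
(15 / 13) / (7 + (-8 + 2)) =15 / 13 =1.15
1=1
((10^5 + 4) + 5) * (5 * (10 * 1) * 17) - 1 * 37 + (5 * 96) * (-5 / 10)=85007373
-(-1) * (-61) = -61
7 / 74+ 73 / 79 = 5955 / 5846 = 1.02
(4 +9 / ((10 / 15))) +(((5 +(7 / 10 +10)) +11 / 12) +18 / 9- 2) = 2047 / 60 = 34.12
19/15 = 1.27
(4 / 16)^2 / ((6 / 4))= 1 / 24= 0.04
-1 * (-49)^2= -2401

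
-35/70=-1/2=-0.50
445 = 445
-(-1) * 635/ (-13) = -635/ 13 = -48.85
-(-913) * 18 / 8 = 8217 / 4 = 2054.25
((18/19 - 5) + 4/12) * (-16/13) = 3392/741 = 4.58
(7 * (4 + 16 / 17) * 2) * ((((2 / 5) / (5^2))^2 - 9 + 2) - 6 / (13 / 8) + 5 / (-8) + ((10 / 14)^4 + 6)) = -59188550427 / 169203125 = -349.81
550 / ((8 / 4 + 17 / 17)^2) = 550 / 9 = 61.11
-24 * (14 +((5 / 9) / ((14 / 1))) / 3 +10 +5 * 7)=-89228 / 63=-1416.32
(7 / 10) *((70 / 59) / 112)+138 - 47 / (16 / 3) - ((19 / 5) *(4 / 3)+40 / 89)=19483123 / 157530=123.68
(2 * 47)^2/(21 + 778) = 188/17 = 11.06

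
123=123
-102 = -102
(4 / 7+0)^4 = 256 / 2401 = 0.11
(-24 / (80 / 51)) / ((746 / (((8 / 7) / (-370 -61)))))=306 / 5626705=0.00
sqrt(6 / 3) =1.41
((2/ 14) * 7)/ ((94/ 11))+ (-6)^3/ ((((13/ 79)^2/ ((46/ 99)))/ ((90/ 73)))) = -4569.33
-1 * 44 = -44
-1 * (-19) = 19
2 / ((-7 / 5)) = -10 / 7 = -1.43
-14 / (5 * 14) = -1 / 5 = -0.20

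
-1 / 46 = -0.02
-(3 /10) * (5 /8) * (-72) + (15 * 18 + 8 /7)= 3985 /14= 284.64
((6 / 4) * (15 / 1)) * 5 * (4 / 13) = 450 / 13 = 34.62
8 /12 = 2 /3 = 0.67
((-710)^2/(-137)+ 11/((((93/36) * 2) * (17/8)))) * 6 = -1593530184/72199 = -22071.36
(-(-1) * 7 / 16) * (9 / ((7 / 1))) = 9 / 16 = 0.56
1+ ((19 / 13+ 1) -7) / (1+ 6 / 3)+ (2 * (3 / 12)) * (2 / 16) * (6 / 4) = -523 / 1248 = -0.42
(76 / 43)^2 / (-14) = -2888 / 12943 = -0.22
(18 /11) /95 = 18 /1045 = 0.02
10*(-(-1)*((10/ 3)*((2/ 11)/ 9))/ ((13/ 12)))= 800/ 1287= 0.62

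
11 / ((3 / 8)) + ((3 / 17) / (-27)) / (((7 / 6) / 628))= 3072 / 119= 25.82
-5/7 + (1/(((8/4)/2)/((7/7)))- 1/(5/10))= -12/7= -1.71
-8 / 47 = -0.17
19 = 19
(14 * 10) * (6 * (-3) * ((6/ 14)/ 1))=-1080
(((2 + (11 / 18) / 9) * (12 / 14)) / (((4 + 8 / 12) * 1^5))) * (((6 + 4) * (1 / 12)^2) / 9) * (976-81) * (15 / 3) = 7495625 / 571536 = 13.11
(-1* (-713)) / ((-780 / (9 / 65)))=-2139 / 16900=-0.13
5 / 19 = 0.26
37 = 37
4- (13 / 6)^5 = -43.75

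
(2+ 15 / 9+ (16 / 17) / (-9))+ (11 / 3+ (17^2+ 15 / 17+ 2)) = 2692 / 9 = 299.11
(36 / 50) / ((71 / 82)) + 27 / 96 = 63207 / 56800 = 1.11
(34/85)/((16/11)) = 11/40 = 0.28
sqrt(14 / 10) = sqrt(35) / 5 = 1.18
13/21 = 0.62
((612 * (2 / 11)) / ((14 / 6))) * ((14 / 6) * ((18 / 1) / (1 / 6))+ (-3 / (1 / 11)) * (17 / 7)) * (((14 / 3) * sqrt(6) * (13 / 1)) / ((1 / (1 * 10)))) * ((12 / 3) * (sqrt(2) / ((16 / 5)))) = 957106800 * sqrt(3) / 77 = 21529319.56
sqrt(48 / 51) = 4* sqrt(17) / 17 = 0.97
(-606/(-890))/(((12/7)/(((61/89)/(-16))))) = -43127/2534720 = -0.02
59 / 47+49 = 2362 / 47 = 50.26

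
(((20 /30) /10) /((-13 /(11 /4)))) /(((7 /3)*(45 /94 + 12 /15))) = -517 /109382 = -0.00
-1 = -1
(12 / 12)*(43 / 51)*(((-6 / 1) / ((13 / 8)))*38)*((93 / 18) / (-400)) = 25327 / 16575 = 1.53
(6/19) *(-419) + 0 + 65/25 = -12323/95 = -129.72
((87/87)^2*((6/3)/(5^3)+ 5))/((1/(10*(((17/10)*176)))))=1875984/125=15007.87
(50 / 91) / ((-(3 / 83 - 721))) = 0.00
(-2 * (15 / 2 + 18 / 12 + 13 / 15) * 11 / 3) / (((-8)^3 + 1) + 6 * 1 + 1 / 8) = 26048 / 181755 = 0.14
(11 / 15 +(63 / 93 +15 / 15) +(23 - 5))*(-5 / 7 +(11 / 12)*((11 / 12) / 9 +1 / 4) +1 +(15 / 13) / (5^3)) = 8639495953 / 685503000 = 12.60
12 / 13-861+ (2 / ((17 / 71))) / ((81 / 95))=-15220867 / 17901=-850.28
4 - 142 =-138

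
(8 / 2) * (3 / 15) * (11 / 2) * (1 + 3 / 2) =11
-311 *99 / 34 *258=-3971781 / 17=-233634.18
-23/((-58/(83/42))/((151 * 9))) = 864777/812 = 1065.00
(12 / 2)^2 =36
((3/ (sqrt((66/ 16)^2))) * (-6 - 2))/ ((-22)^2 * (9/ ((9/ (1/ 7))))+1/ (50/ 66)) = -11200/ 135641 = -0.08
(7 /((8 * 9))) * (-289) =-2023 /72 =-28.10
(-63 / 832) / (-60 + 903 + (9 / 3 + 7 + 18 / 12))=-63 / 710944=-0.00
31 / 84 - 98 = -8201 / 84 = -97.63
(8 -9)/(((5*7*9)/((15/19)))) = -1/399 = -0.00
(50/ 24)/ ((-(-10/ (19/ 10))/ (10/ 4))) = 95/ 96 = 0.99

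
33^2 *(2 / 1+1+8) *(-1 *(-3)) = 35937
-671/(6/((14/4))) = -4697/12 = -391.42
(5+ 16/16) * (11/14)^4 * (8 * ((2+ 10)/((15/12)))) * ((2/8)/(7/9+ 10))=4743684/1164485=4.07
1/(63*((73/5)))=5/4599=0.00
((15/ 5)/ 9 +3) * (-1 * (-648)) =2160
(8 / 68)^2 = 4 / 289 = 0.01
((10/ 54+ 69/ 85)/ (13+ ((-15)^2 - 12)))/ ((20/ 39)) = 3718/ 432225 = 0.01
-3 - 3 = -6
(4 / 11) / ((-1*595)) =-4 / 6545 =-0.00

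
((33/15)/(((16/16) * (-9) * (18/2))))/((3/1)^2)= -11/3645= -0.00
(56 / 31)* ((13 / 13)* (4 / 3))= 224 / 93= 2.41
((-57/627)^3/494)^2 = 1/432324660196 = 0.00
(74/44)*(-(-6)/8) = 111/88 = 1.26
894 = 894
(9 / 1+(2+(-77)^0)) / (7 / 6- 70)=-72 / 413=-0.17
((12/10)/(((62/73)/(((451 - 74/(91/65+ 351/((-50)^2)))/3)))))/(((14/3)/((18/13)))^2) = 82582193817/4942970305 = 16.71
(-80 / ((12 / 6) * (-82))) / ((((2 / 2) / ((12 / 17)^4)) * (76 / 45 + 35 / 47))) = 877132800 / 17625186067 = 0.05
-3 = -3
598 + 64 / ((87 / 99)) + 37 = 20527 / 29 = 707.83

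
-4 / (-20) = 1 / 5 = 0.20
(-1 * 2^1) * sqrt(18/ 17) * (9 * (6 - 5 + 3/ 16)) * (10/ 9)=-285 * sqrt(34)/ 68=-24.44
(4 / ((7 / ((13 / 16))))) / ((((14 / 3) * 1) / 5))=195 / 392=0.50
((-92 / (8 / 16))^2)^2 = 1146228736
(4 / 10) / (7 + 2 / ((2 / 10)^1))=2 / 85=0.02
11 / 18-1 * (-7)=137 / 18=7.61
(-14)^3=-2744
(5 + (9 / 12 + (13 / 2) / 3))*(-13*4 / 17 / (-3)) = 1235 / 153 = 8.07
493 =493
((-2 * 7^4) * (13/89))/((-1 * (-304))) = -31213/13528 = -2.31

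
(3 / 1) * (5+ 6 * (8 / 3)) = 63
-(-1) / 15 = 1 / 15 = 0.07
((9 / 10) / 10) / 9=1 / 100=0.01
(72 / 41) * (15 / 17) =1080 / 697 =1.55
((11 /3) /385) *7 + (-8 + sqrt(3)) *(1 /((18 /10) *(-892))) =719 /10035- 5 *sqrt(3) /8028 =0.07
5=5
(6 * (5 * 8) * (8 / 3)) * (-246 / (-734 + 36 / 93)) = 2440320 / 11371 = 214.61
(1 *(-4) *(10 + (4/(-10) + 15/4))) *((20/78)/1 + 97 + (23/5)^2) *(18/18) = -10275584/1625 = -6323.44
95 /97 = 0.98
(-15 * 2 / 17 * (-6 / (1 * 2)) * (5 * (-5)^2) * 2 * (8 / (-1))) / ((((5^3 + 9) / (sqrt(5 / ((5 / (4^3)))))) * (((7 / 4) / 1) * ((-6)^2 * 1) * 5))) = -16000 / 7973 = -2.01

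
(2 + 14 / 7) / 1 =4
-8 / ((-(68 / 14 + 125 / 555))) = 6216 / 3949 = 1.57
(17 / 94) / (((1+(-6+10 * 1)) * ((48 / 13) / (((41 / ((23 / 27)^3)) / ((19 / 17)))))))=1010636757 / 1738420960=0.58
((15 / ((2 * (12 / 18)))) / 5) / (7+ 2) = 1 / 4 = 0.25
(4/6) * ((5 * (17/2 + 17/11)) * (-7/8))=-7735/264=-29.30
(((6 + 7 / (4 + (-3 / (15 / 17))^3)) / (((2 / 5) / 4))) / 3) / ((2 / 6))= 256030 / 4413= 58.02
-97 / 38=-2.55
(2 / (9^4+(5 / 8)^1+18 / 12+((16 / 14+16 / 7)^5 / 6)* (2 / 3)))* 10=2689120 / 889529423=0.00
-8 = -8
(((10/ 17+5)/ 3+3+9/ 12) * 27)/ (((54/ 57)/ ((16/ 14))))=21755/ 119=182.82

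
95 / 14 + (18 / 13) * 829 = 210143 / 182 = 1154.63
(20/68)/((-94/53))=-265/1598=-0.17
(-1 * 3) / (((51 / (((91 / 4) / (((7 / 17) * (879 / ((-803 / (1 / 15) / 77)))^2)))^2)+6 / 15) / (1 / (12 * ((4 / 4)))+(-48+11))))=22589718032561875 / 3479122605247592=6.49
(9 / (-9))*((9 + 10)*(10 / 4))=-95 / 2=-47.50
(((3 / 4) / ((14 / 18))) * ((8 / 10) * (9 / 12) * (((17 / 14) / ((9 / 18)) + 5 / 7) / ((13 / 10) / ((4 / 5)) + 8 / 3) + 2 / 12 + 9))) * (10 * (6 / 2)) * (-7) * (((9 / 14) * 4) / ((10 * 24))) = -10405989 / 807520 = -12.89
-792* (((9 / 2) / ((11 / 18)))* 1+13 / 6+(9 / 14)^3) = -2661135 / 343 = -7758.41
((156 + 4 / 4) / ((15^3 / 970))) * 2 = 60916 / 675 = 90.25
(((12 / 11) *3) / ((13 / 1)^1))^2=1296 / 20449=0.06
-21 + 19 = -2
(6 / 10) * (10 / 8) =3 / 4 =0.75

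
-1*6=-6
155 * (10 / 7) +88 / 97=150966 / 679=222.34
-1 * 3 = -3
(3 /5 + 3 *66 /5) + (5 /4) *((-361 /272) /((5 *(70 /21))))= 436293 /10880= 40.10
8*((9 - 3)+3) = 72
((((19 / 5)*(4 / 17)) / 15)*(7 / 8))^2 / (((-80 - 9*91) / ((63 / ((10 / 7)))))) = -866761 / 6495275000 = -0.00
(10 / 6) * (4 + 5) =15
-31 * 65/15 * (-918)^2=-113205924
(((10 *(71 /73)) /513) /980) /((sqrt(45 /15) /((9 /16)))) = 71 *sqrt(3) /19573344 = 0.00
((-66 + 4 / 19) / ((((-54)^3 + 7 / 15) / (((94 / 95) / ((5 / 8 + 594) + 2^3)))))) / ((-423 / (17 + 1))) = -40000 / 1370232708031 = -0.00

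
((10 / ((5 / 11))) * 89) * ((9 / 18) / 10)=979 / 10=97.90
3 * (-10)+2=-28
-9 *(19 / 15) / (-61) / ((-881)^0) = 57 / 305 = 0.19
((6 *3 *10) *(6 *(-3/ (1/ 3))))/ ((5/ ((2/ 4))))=-972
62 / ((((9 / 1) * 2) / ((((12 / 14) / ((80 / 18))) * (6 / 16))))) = 279 / 1120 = 0.25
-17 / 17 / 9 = -0.11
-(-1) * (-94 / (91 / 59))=-60.95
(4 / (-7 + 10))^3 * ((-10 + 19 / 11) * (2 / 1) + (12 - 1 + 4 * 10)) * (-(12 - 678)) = 1794944 / 33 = 54392.24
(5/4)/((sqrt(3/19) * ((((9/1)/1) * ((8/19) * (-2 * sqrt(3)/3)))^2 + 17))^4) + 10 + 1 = 11481675539386358201/1043785898550460836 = 11.00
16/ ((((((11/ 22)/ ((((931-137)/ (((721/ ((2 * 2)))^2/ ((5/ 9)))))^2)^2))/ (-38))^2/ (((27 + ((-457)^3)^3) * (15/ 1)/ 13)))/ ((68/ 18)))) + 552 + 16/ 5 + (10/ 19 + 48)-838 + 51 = -343913647203686742762776357402919931581540692111223641992950256412337589/ 850535653252042298547505233180610776450721325100818974905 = -404349477754077.84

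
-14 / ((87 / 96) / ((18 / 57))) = -2688 / 551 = -4.88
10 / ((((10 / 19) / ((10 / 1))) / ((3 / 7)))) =570 / 7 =81.43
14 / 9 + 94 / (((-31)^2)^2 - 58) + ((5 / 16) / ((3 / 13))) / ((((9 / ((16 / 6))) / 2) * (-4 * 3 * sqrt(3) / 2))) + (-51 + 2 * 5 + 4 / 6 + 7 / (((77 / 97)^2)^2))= -10897570902476 / 515278296841 - 65 * sqrt(3) / 1458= -21.23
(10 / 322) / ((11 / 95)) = 475 / 1771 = 0.27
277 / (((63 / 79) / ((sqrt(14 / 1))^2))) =43766 / 9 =4862.89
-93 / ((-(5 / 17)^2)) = 26877 / 25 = 1075.08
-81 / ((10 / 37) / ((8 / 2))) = -5994 / 5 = -1198.80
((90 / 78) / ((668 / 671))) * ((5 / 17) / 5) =10065 / 147628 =0.07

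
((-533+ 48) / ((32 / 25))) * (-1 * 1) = 12125 / 32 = 378.91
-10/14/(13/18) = -90/91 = -0.99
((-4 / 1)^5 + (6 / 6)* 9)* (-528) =535920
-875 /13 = -67.31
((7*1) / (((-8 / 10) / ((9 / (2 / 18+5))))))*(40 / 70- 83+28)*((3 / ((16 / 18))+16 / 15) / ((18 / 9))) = 5482971 / 2944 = 1862.42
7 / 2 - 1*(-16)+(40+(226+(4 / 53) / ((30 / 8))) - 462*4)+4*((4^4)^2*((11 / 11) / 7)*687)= 286330365119 / 11130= 25725998.66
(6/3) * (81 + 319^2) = 203684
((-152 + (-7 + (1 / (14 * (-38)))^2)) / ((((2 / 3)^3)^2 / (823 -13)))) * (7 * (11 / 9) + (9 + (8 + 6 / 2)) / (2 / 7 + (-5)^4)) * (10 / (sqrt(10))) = -39838089.97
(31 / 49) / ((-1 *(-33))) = 0.02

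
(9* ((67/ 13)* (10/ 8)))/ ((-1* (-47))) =3015/ 2444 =1.23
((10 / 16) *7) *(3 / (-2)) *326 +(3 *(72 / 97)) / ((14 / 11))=-11611581 / 5432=-2137.63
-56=-56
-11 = -11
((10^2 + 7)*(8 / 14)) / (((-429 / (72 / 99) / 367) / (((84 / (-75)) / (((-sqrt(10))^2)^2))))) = 1256608 / 2949375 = 0.43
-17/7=-2.43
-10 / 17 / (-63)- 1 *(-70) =74980 / 1071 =70.01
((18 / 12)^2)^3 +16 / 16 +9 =1369 / 64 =21.39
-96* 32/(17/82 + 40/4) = -83968/279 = -300.96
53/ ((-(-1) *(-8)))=-53/ 8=-6.62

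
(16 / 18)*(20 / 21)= 160 / 189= 0.85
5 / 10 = 1 / 2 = 0.50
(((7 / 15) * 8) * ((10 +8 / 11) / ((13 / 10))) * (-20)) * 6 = -528640 / 143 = -3696.78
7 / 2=3.50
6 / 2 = 3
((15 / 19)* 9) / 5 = 1.42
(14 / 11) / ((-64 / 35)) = -245 / 352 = -0.70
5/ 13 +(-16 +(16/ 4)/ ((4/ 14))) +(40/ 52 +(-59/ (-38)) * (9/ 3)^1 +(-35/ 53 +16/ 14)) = 787019/ 183274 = 4.29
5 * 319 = 1595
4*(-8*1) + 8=-24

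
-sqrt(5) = -2.24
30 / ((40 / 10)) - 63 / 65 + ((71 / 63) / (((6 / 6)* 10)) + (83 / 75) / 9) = 415628 / 61425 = 6.77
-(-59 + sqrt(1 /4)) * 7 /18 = 91 /4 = 22.75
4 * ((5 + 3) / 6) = 5.33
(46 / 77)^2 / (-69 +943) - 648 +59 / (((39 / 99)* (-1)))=-1168302923 / 1464463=-797.77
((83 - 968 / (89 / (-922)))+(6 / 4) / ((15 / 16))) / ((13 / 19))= 85502413 / 5785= 14780.02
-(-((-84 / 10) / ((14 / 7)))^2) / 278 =441 / 6950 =0.06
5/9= 0.56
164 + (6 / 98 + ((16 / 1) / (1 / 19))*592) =8826471 / 49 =180132.06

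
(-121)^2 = 14641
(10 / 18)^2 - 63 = -5078 / 81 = -62.69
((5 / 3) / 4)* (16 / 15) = 4 / 9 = 0.44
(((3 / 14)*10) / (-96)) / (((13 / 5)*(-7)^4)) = -25 / 6991712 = -0.00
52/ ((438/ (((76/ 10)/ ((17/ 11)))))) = 10868/ 18615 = 0.58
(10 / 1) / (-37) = -10 / 37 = -0.27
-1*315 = -315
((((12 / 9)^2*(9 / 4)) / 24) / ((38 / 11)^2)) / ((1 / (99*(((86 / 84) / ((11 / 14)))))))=5203 / 2888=1.80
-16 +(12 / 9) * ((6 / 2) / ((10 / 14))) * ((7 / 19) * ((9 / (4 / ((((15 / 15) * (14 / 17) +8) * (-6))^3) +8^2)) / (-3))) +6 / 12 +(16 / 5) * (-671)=-4793101539184431 / 2216159066530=-2162.80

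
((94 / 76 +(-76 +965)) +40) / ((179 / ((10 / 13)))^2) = 1767450 / 102883651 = 0.02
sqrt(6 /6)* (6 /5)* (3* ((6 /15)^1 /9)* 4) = 16 /25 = 0.64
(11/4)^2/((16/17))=2057/256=8.04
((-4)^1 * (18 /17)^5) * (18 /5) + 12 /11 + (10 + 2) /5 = -1223925312 /78092135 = -15.67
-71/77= -0.92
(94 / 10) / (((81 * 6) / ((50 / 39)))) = 235 / 9477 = 0.02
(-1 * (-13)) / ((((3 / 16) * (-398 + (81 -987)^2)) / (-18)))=-624 / 410219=-0.00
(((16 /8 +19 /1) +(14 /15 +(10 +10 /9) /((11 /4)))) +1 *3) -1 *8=10382 /495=20.97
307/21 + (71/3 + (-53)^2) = 19931/7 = 2847.29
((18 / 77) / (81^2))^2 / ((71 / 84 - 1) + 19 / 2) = 16 / 117784154565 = 0.00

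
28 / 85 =0.33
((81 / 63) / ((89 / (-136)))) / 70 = -612 / 21805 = -0.03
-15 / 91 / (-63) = 5 / 1911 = 0.00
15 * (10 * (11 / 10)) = 165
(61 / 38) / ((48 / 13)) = 793 / 1824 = 0.43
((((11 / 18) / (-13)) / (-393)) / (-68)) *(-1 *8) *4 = 44 / 781677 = 0.00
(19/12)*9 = 57/4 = 14.25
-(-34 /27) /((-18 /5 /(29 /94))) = -2465 /22842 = -0.11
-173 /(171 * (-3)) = 173 /513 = 0.34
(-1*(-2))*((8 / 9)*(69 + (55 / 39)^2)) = 1727584 / 13689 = 126.20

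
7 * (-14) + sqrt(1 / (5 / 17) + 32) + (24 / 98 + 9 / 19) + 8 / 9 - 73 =-1419340 / 8379 + sqrt(885) / 5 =-163.44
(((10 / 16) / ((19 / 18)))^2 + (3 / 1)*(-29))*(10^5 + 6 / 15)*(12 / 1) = -375366751461 / 3610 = -103979709.55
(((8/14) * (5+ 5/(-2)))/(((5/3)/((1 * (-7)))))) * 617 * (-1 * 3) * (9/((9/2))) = 22212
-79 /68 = -1.16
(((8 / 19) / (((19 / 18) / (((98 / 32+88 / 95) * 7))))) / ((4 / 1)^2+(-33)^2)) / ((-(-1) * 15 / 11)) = 1400553 / 189479875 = 0.01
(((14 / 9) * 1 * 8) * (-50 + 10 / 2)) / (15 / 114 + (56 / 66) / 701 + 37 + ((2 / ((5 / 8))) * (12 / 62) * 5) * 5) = -15260377440 / 1433839457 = -10.64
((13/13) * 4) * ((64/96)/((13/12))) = 32/13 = 2.46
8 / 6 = 4 / 3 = 1.33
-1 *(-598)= 598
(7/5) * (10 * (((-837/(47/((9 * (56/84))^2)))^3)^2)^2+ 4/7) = 67497742146535252342354770000000000.00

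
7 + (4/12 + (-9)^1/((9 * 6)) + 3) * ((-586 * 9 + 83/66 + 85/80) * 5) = -264405289/3168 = -83461.27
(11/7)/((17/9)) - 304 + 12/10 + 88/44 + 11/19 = -3384594/11305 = -299.39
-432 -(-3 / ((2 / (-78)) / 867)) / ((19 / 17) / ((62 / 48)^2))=-184659639 / 1216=-151858.26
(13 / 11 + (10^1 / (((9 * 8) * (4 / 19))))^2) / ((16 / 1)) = 368843 / 3649536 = 0.10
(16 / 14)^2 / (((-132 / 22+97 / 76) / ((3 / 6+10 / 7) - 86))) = 2862464 / 123137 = 23.25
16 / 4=4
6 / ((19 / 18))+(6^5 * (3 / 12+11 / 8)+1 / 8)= 1921555 / 152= 12641.81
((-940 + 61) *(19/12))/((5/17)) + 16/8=-94599/20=-4729.95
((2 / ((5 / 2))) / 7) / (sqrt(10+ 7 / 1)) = 4*sqrt(17) / 595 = 0.03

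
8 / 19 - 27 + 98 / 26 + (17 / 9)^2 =-384971 / 20007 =-19.24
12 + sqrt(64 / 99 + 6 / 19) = sqrt(378290) / 627 + 12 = 12.98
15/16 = 0.94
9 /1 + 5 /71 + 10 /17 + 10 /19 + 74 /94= 11826405 /1077851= 10.97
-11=-11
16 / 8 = 2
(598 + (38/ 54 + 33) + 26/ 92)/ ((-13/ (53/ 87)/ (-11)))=35200957/ 108054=325.77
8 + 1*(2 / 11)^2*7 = 8.23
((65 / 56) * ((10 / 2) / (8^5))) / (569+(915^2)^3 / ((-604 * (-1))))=49075 / 269218273653081054052352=0.00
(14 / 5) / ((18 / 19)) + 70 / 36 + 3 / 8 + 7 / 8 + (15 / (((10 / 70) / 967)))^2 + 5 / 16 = 824748498517 / 80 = 10309356231.46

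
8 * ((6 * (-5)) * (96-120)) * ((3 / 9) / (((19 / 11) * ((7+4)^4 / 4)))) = 7680 / 25289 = 0.30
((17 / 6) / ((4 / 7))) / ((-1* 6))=-119 / 144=-0.83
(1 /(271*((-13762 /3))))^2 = 9 /13909185168004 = 0.00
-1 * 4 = -4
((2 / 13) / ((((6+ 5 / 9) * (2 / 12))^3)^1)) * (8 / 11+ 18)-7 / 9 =378292133 / 264322773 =1.43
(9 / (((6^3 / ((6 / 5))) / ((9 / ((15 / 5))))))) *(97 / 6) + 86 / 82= 5697 / 1640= 3.47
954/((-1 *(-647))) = 954/647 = 1.47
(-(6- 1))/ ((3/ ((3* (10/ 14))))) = -25/ 7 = -3.57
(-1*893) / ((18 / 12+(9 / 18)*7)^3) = -893 / 125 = -7.14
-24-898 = -922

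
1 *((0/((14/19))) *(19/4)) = 0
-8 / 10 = -4 / 5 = -0.80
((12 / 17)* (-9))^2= 11664 / 289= 40.36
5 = 5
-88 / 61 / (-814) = 4 / 2257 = 0.00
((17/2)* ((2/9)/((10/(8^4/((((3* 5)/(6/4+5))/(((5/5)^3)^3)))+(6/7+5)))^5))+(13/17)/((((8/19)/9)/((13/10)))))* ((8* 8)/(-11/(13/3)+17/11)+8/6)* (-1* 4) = 222012267453617578219943396478797/2599546240019531250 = 85404238645875.95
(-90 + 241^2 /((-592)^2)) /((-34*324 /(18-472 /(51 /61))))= -438788034223 /98448141312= -4.46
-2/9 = -0.22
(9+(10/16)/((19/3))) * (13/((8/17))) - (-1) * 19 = 328747/1216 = 270.35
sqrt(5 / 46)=sqrt(230) / 46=0.33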